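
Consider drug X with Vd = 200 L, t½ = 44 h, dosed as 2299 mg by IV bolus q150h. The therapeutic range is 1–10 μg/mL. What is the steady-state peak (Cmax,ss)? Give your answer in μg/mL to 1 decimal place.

k = ln2/t½ = ln2/44 ≈ 0.015753 h⁻¹; fraction remaining f = e^(−kτ) = e^(−0.015753×150) ≈ 0.0941.
Accumulation ratio R = 1/(1 − f) ≈ 1/0.9059 ≈ 1.1039.
Each bolus raises the concentration by D/Vd = 2299/200 ≈ 11.495 μg/mL.
Cmax,ss = C₀/(1 − f) ≈ 11.495/0.9059 ≈ 12.689 μg/mL.
Peak 12.7 μg/mL vs MTC 10 μg/mL: exceeds toxic threshold.

12.7 μg/mL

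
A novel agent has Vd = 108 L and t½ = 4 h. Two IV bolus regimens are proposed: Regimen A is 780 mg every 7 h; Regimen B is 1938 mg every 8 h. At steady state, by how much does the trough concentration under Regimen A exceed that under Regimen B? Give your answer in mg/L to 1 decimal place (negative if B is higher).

-2.9 mg/L

Regimen A: f = (1/2)^(7/4) ≈ 0.2973; Cmin,ss = (780/108)·f/(1−f) ≈ 3.056 mg/L.
Regimen B: f = (1/2)^(8/4) ≈ 0.2500; Cmin,ss = (1938/108)·f/(1−f) ≈ 5.981 mg/L.
Difference ≈ 3.056 − 5.981 ≈ -2.925 mg/L.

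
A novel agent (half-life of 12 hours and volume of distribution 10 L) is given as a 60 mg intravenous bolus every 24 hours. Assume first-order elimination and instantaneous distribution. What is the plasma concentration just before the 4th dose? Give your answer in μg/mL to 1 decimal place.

f = (1/2)^(τ/t½) = (1/2)^(24/12) ≈ 0.2500.
C₀ = D/Vd = 60/10 ≈ 6.000 μg/mL.
Before the 4th dose, 3 doses have been given. Superposition: Cmin = C₀·(f + f² + … + f^3).
≈ 6.000 × (0.2500 + 0.0625 + 0.0156) ≈ 6.000 × 0.3281 ≈ 1.969 μg/mL.

2.0 μg/mL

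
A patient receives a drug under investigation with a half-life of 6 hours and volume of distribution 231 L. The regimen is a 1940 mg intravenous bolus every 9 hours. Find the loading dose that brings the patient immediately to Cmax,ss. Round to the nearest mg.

f = (1/2)^(9/6) ≈ 0.353553; accumulation ratio R = 1/(1−f) ≈ 1.54692.
Loading dose to hit Cmax,ss on first dose: D_load = D_maint·R ≈ 1940 × 1.54692 ≈ 3001.02 mg.

3001 mg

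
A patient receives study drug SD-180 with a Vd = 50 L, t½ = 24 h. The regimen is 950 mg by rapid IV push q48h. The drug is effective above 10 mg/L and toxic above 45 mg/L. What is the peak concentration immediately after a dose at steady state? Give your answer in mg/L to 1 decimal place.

τ = 48 h = 2 half-lives, so f = (1/2)^2 = 0.25.
Accumulation ratio R = 1/(1 − f) = 1/0.75 = 4/3.
Single-dose peak C₀ = D/Vd = 950/50 = 19 mg/L.
Steady-state peak Cmax,ss = C₀·R = 19 × 4/3 ≈ 25.333 mg/L.
Peak 25.3 mg/L vs MTC 45 mg/L: below toxic threshold.

25.3 mg/L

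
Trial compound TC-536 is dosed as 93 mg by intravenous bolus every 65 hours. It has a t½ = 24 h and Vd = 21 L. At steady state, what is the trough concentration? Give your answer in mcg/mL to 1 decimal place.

0.8 mcg/mL

τ/t½ = 65/24 ≈ 2.7083, so fraction remaining f = (1/2)^(65/24) ≈ 0.1530.
Single-dose peak C₀ = D/Vd = 93/21 ≈ 4.429 mcg/mL.
Steady-state trough Cmin,ss = C₀·f/(1−f) ≈ 4.429 × 0.1530/0.8470 ≈ 0.800 mcg/mL.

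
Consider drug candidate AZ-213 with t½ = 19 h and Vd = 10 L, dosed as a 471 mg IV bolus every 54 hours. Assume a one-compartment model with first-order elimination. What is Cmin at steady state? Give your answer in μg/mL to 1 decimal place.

7.6 μg/mL

τ/t½ = 54/19 ≈ 2.8421, so fraction remaining f = (1/2)^(54/19) ≈ 0.1395.
Each bolus raises the concentration by D/Vd = 471/10 ≈ 47.100 μg/mL.
Steady-state trough Cmin,ss = C₀·f/(1−f) ≈ 47.100 × 0.1395/0.8605 ≈ 7.636 μg/mL.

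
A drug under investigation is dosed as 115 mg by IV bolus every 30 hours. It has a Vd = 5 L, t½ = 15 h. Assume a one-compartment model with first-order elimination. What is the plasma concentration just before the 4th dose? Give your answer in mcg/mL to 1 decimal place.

7.5 mcg/mL

f = (1/2)^(τ/t½) = (1/2)^(30/15) ≈ 0.2500.
C₀ = D/Vd = 115/5 ≈ 23.000 mcg/mL.
Before the 4th dose, 3 doses have been given. Superposition: Cmin = C₀·(f + f² + … + f^3).
≈ 23.000 × (0.2500 + 0.0625 + 0.0156) ≈ 23.000 × 0.3281 ≈ 7.546 mcg/mL.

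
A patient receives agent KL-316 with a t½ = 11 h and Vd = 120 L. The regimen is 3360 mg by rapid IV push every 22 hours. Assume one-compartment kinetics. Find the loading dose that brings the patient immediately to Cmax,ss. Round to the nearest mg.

4480 mg

f = (1/2)^(22/11) ≈ 0.250000; accumulation ratio R = 1/(1−f) ≈ 1.33333.
Loading dose to hit Cmax,ss on first dose: D_load = D_maint·R ≈ 3360 × 1.33333 ≈ 4479.99 mg.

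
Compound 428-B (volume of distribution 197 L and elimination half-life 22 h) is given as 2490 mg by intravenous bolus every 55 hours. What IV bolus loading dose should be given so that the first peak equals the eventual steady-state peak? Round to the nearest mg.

f = (1/2)^(55/22) ≈ 0.176777; accumulation ratio R = 1/(1−f) ≈ 1.21474.
Loading dose to hit Cmax,ss on first dose: D_load = D_maint·R ≈ 2490 × 1.21474 ≈ 3024.70 mg.

3025 mg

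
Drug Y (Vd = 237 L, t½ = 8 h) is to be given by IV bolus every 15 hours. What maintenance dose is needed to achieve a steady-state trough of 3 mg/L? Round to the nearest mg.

1897 mg

τ/t½ = 15/8 ≈ 1.875, so f = (1/2)^(15/8) ≈ 0.272627.
Cmin,ss = (D/Vd)·f/(1−f), so D = Cmin,ss·Vd·(1−f)/f.
D = 3 × 237 × (1−f)/f ≈ 3 × 237 × 2.66802 ≈ 1896.96 mg.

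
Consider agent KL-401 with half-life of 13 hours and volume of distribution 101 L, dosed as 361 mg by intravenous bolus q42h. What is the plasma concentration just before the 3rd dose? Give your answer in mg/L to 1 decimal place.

f = (1/2)^(τ/t½) = (1/2)^(42/13) ≈ 0.1065.
C₀ = D/Vd = 361/101 ≈ 3.574 mg/L.
Before the 3rd dose, 2 doses have been given. Superposition: Cmin = C₀·(f + f²).
≈ 3.574 × (0.1065 + 0.0113) ≈ 3.574 × 0.1178 ≈ 0.421 mg/L.

0.4 mg/L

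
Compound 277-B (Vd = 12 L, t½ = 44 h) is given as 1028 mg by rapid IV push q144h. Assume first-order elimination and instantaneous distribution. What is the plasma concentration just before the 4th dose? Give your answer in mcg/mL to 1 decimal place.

f = (1/2)^(τ/t½) = (1/2)^(144/44) ≈ 0.1035.
C₀ = D/Vd = 1028/12 ≈ 85.667 mcg/mL.
Before the 4th dose, 3 doses have been given. Superposition: Cmin = C₀·(f + f² + … + f^3).
≈ 85.667 × (0.1035 + 0.0107 + 0.0011) ≈ 85.667 × 0.1153 ≈ 9.877 mcg/mL.

9.9 mcg/mL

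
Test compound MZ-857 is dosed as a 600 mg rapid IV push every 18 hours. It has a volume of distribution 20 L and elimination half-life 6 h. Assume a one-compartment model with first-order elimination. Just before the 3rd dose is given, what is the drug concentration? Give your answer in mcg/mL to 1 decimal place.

4.2 mcg/mL

f = (1/2)^(τ/t½) = (1/2)^(18/6) ≈ 0.1250.
C₀ = D/Vd = 600/20 ≈ 30.000 mcg/mL.
Before the 3rd dose, 2 doses have been given. Superposition: Cmin = C₀·(f + f²).
≈ 30.000 × (0.1250 + 0.0156) ≈ 30.000 × 0.1406 ≈ 4.218 mcg/mL.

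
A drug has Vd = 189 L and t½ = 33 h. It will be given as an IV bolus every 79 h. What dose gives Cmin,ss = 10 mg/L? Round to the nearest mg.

8044 mg

τ/t½ = 79/33 ≈ 2.3939, so f = (1/2)^(79/33) ≈ 0.190262.
Cmin,ss = (D/Vd)·f/(1−f), so D = Cmin,ss·Vd·(1−f)/f.
D = 10 × 189 × (1−f)/f ≈ 10 × 189 × 4.25591 ≈ 8043.67 mg.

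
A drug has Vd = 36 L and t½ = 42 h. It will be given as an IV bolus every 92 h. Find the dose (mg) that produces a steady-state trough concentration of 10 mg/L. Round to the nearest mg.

τ/t½ = 92/42 ≈ 2.1905, so f = (1/2)^(92/42) ≈ 0.219079.
Cmin,ss = (D/Vd)·f/(1−f), so D = Cmin,ss·Vd·(1−f)/f.
D = 10 × 36 × (1−f)/f ≈ 10 × 36 × 3.56456 ≈ 1283.24 mg.

1283 mg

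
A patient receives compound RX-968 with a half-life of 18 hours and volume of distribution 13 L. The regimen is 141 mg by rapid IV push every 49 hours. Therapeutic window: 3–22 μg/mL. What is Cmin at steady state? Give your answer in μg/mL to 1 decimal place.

1.9 μg/mL

τ/t½ = 49/18 ≈ 2.7222, so fraction remaining f = (1/2)^(49/18) ≈ 0.1515.
Single-dose peak C₀ = D/Vd = 141/13 ≈ 10.846 μg/mL.
Steady-state trough Cmin,ss = C₀·f/(1−f) ≈ 10.846 × 0.1515/0.8485 ≈ 1.937 μg/mL.
Trough 1.9 μg/mL vs MEC 3 μg/mL: subtherapeutic.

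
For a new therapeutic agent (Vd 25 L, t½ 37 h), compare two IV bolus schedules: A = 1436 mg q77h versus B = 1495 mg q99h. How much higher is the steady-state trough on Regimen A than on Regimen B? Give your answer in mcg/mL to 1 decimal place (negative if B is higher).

Regimen A: f = (1/2)^(77/37) ≈ 0.2363; Cmin,ss = (1436/25)·f/(1−f) ≈ 17.773 mcg/mL.
Regimen B: f = (1/2)^(99/37) ≈ 0.1565; Cmin,ss = (1495/25)·f/(1−f) ≈ 11.095 mcg/mL.
Difference ≈ 17.773 − 11.095 ≈ 6.678 mcg/mL.

6.7 mcg/mL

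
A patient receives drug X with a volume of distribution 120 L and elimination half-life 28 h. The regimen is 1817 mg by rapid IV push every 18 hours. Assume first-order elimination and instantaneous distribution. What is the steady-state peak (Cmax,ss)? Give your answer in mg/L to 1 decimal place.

42.1 mg/L

Over one 18-h interval, 18/28 ≈ 0.64286 half-lives elapse, leaving f ≈ 0.6404 of each dose.
Accumulation ratio R = 1/(1 − f) ≈ 1/0.3596 ≈ 2.7809.
Each bolus raises the concentration by D/Vd = 1817/120 ≈ 15.142 mg/L.
Cmax,ss = C₀/(1 − f) ≈ 15.142/0.3596 ≈ 42.108 mg/L.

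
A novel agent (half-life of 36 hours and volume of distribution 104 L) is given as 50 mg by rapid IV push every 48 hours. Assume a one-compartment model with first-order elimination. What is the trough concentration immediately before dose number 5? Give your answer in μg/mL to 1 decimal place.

0.3 μg/mL

f = (1/2)^(τ/t½) = (1/2)^(48/36) ≈ 0.3969.
C₀ = D/Vd = 50/104 ≈ 0.481 μg/mL.
Before the 5th dose, 4 doses have been given. Superposition: Cmin = C₀·(f + f² + … + f^4).
≈ 0.481 × (0.3969 + 0.1575 + 0.0625 + 0.0248) ≈ 0.481 × 0.6417 ≈ 0.309 μg/mL.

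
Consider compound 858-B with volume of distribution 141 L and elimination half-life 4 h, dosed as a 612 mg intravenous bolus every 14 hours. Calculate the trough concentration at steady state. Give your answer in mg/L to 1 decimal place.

k = ln2/t½ = ln2/4 ≈ 0.173287 h⁻¹; fraction remaining f = e^(−kτ) = e^(−0.173287×14) ≈ 0.0884.
Accumulation ratio R = 1/(1 − f) ≈ 1/0.9116 ≈ 1.0970.
Single-dose peak C₀ = D/Vd = 612/141 ≈ 4.340 mg/L.
Cmax,ss = C₀/(1 − f) ≈ 4.340/0.9116 ≈ 4.761 mg/L.
Steady-state trough Cmin,ss = Cmax,ss·f ≈ 4.761 × 0.0884 ≈ 0.421 mg/L.

0.4 mg/L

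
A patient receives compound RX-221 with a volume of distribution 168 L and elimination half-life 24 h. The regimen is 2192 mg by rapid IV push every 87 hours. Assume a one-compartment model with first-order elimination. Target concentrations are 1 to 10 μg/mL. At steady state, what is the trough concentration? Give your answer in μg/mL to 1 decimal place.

1.2 μg/mL

Over one 87-h interval, 87/24 ≈ 3.625 half-lives elapse, leaving f ≈ 0.0811 of each dose.
At steady state, accumulation factor R = 1/(1 − e^(−kτ)) ≈ 1.0883.
Each bolus raises the concentration by D/Vd = 2192/168 ≈ 13.048 μg/mL.
Steady-state peak Cmax,ss = C₀·R ≈ 13.048 × 1.0883 ≈ 14.200 μg/mL.
One interval later, Cmin,ss = Cmax,ss·e^(−kτ) ≈ 14.200 × 0.0811 ≈ 1.152 μg/mL.
Trough 1.2 μg/mL vs MEC 1 μg/mL: adequate.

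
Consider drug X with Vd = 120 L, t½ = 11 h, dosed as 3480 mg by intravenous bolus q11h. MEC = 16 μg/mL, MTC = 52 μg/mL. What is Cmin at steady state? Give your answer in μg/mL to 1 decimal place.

29.0 μg/mL

τ = 11 h = 1 half-life, so f = (1/2)^1 = 0.5.
Accumulation ratio R = 1/(1 − f) = 1/0.5 = 2/1.
Single-dose peak C₀ = D/Vd = 3480/120 = 29 μg/mL.
Steady-state peak Cmax,ss = C₀·R = 29 × 2/1 ≈ 58.000 μg/mL.
Steady-state trough Cmin,ss = Cmax,ss·f ≈ 58.000 × 0.5 ≈ 29.000 μg/mL.
Trough 29.0 μg/mL vs MEC 16 μg/mL: adequate.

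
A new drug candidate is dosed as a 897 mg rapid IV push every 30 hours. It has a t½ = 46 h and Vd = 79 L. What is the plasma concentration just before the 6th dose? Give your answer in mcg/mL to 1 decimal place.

f = (1/2)^(τ/t½) = (1/2)^(30/46) ≈ 0.6363.
C₀ = D/Vd = 897/79 ≈ 11.354 mcg/mL.
Before the 6th dose, 5 doses have been given. Superposition: Cmin = C₀·(f + f² + … + f^5).
≈ 11.354 × (0.6363 + 0.4049 + 0.2576 + 0.1639 + 0.1043) ≈ 11.354 × 1.5670 ≈ 17.792 mcg/mL.

17.8 mcg/mL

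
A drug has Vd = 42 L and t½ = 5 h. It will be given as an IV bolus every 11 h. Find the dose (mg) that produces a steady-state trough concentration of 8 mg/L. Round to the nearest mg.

1208 mg

τ/t½ = 11/5 ≈ 2.2, so f = (1/2)^(11/5) ≈ 0.217638.
Cmin,ss = (D/Vd)·f/(1−f), so D = Cmin,ss·Vd·(1−f)/f.
D = 8 × 42 × (1−f)/f ≈ 8 × 42 × 3.59479 ≈ 1207.85 mg.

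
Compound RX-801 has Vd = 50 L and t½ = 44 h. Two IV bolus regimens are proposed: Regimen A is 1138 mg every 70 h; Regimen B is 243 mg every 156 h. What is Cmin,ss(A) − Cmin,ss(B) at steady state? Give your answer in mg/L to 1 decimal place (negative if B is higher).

10.9 mg/L

Regimen A: f = (1/2)^(70/44) ≈ 0.3320; Cmin,ss = (1138/50)·f/(1−f) ≈ 11.312 mg/L.
Regimen B: f = (1/2)^(156/44) ≈ 0.0856; Cmin,ss = (243/50)·f/(1−f) ≈ 0.455 mg/L.
Difference ≈ 11.312 − 0.455 ≈ 10.857 mg/L.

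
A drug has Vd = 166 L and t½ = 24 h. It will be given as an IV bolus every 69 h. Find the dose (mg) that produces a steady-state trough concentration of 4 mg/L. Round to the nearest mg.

τ/t½ = 69/24 ≈ 2.875, so f = (1/2)^(69/24) ≈ 0.136313.
Cmin,ss = (D/Vd)·f/(1−f), so D = Cmin,ss·Vd·(1−f)/f.
D = 4 × 166 × (1−f)/f ≈ 4 × 166 × 6.33606 ≈ 4207.14 mg.

4207 mg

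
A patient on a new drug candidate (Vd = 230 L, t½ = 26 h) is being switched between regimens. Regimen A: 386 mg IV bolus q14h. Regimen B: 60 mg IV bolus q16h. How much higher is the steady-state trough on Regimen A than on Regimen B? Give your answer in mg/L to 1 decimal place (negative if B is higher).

3.2 mg/L

Regimen A: f = (1/2)^(14/26) ≈ 0.6885; Cmin,ss = (386/230)·f/(1−f) ≈ 3.709 mg/L.
Regimen B: f = (1/2)^(16/26) ≈ 0.6528; Cmin,ss = (60/230)·f/(1−f) ≈ 0.490 mg/L.
Difference ≈ 3.709 − 0.490 ≈ 3.219 mg/L.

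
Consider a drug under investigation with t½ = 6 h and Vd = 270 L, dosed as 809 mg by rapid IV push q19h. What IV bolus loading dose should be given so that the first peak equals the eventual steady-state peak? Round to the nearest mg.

f = (1/2)^(19/6) ≈ 0.111362; accumulation ratio R = 1/(1−f) ≈ 1.12532.
Loading dose to hit Cmax,ss on first dose: D_load = D_maint·R ≈ 809 × 1.12532 ≈ 910.38 mg.

910 mg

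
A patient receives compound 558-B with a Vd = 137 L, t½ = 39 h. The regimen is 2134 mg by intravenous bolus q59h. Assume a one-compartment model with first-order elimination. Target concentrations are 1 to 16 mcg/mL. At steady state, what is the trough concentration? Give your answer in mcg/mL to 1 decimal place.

8.4 mcg/mL

k = ln2/t½ = ln2/39 ≈ 0.017773 h⁻¹; fraction remaining f = e^(−kτ) = e^(−0.017773×59) ≈ 0.3504.
At steady state, accumulation factor R = 1/(1 − e^(−kτ)) ≈ 1.5394.
Single-dose peak C₀ = D/Vd = 2134/137 ≈ 15.577 mcg/mL.
Cmax,ss = C₀/(1 − f) ≈ 15.577/0.6496 ≈ 23.979 mcg/mL.
Steady-state trough Cmin,ss = Cmax,ss·f ≈ 23.979 × 0.3504 ≈ 8.402 mcg/mL.
Trough 8.4 mcg/mL vs MEC 1 mcg/mL: adequate.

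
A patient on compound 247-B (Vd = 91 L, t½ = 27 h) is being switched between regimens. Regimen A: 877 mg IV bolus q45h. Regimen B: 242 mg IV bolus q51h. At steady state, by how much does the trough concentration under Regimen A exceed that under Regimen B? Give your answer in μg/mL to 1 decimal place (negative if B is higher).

3.4 μg/mL

Regimen A: f = (1/2)^(45/27) ≈ 0.3150; Cmin,ss = (877/91)·f/(1−f) ≈ 4.432 μg/mL.
Regimen B: f = (1/2)^(51/27) ≈ 0.2700; Cmin,ss = (242/91)·f/(1−f) ≈ 0.984 μg/mL.
Difference ≈ 4.432 − 0.984 ≈ 3.448 μg/mL.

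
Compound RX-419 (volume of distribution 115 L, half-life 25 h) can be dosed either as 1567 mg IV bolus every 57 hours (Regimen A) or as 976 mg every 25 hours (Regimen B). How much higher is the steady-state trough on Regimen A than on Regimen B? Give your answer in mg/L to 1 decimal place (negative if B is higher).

-5.0 mg/L

Regimen A: f = (1/2)^(57/25) ≈ 0.2059; Cmin,ss = (1567/115)·f/(1−f) ≈ 3.533 mg/L.
Regimen B: f = (1/2)^(25/25) ≈ 0.5000; Cmin,ss = (976/115)·f/(1−f) ≈ 8.487 mg/L.
Difference ≈ 3.533 − 8.487 ≈ -4.954 mg/L.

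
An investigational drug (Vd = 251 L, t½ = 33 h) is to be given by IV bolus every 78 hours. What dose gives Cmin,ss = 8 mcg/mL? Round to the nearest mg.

8326 mg

τ/t½ = 78/33 ≈ 2.3636, so f = (1/2)^(78/33) ≈ 0.194301.
Cmin,ss = (D/Vd)·f/(1−f), so D = Cmin,ss·Vd·(1−f)/f.
D = 8 × 251 × (1−f)/f ≈ 8 × 251 × 4.14665 ≈ 8326.47 mg.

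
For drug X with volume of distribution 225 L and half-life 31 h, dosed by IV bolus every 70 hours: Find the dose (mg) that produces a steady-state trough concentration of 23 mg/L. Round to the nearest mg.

τ/t½ = 70/31 ≈ 2.2581, so f = (1/2)^(70/31) ≈ 0.209052.
Cmin,ss = (D/Vd)·f/(1−f), so D = Cmin,ss·Vd·(1−f)/f.
D = 23 × 225 × (1−f)/f ≈ 23 × 225 × 3.78350 ≈ 19579.61 mg.

19580 mg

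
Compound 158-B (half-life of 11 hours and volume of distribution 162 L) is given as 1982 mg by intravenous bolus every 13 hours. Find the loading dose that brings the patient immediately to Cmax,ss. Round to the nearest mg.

3544 mg

f = (1/2)^(13/11) ≈ 0.440796; accumulation ratio R = 1/(1−f) ≈ 1.78826.
Loading dose to hit Cmax,ss on first dose: D_load = D_maint·R ≈ 1982 × 1.78826 ≈ 3544.33 mg.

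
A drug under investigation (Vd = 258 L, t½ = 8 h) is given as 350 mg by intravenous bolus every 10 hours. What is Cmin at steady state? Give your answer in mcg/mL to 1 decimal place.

τ/t½ = 10/8 ≈ 1.25, so fraction remaining f = (1/2)^(10/8) ≈ 0.4204.
Accumulation ratio R = 1/(1 − f) ≈ 1/0.5796 ≈ 1.7253.
Each bolus raises the concentration by D/Vd = 350/258 ≈ 1.357 mcg/mL.
Steady-state peak Cmax,ss = C₀·R ≈ 1.357 × 1.7253 ≈ 2.341 mcg/mL.
One interval later, Cmin,ss = Cmax,ss·e^(−kτ) ≈ 2.341 × 0.4204 ≈ 0.984 mcg/mL.

1.0 mcg/mL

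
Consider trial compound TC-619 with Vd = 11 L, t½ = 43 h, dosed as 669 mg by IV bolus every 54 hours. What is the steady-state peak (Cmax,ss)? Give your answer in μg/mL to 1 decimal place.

104.6 μg/mL

Over one 54-h interval, 54/43 ≈ 1.2558 half-lives elapse, leaving f ≈ 0.4188 of each dose.
At steady state, accumulation factor R = 1/(1 − e^(−kτ)) ≈ 1.7206.
Each bolus raises the concentration by D/Vd = 669/11 ≈ 60.818 μg/mL.
Cmax,ss = C₀/(1 − f) ≈ 60.818/0.5812 ≈ 104.642 μg/mL.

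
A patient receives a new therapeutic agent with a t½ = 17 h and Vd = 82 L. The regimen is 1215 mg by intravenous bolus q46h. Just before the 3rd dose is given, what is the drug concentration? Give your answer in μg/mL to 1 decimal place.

f = (1/2)^(τ/t½) = (1/2)^(46/17) ≈ 0.1533.
C₀ = D/Vd = 1215/82 ≈ 14.817 μg/mL.
Before the 3rd dose, 2 doses have been given. Superposition: Cmin = C₀·(f + f²).
≈ 14.817 × (0.1533 + 0.0235) ≈ 14.817 × 0.1768 ≈ 2.620 μg/mL.

2.6 μg/mL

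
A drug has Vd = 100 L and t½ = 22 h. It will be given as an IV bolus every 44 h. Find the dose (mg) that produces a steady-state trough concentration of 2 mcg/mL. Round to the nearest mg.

τ/t½ = 44/22 ≈ 2, so f = (1/2)^(44/22) ≈ 0.250000.
Cmin,ss = (D/Vd)·f/(1−f), so D = Cmin,ss·Vd·(1−f)/f.
D = 2 × 100 × (1−f)/f ≈ 2 × 100 × 3.00000 ≈ 600.00 mg.

600 mg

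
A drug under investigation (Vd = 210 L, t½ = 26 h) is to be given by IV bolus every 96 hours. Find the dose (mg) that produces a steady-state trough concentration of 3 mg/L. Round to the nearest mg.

7514 mg

τ/t½ = 96/26 ≈ 3.6923, so f = (1/2)^(96/26) ≈ 0.077358.
Cmin,ss = (D/Vd)·f/(1−f), so D = Cmin,ss·Vd·(1−f)/f.
D = 3 × 210 × (1−f)/f ≈ 3 × 210 × 11.92691 ≈ 7513.95 mg.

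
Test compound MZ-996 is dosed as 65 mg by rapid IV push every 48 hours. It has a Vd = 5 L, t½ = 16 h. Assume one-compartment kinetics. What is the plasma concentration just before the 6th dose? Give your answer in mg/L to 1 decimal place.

f = (1/2)^(τ/t½) = (1/2)^(48/16) ≈ 0.1250.
C₀ = D/Vd = 65/5 ≈ 13.000 mg/L.
Before the 6th dose, 5 doses have been given. Superposition: Cmin = C₀·(f + f² + … + f^5).
≈ 13.000 × (0.1250 + 0.0156 + 0.0020 + 0.0002 + 0.0000) ≈ 13.000 × 0.1428 ≈ 1.856 mg/L.

1.9 mg/L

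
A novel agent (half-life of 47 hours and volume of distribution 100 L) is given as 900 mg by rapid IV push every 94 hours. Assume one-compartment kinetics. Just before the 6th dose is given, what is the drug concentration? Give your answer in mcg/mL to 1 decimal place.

f = (1/2)^(τ/t½) = (1/2)^(94/47) ≈ 0.2500.
C₀ = D/Vd = 900/100 ≈ 9.000 mcg/mL.
Before the 6th dose, 5 doses have been given. Superposition: Cmin = C₀·(f + f² + … + f^5).
≈ 9.000 × (0.2500 + 0.0625 + 0.0156 + 0.0039 + 0.0010) ≈ 9.000 × 0.3330 ≈ 2.997 mcg/mL.

3.0 mcg/mL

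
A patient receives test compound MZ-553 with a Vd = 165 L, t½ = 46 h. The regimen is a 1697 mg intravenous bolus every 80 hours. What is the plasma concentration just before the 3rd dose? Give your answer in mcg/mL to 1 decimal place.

4.0 mcg/mL

f = (1/2)^(τ/t½) = (1/2)^(80/46) ≈ 0.2996.
C₀ = D/Vd = 1697/165 ≈ 10.285 mcg/mL.
Before the 3rd dose, 2 doses have been given. Superposition: Cmin = C₀·(f + f²).
≈ 10.285 × (0.2996 + 0.0898) ≈ 10.285 × 0.3894 ≈ 4.005 mcg/mL.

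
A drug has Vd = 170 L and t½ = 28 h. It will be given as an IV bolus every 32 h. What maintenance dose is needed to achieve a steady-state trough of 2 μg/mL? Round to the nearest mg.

τ/t½ = 32/28 ≈ 1.1429, so f = (1/2)^(32/28) ≈ 0.452862.
Cmin,ss = (D/Vd)·f/(1−f), so D = Cmin,ss·Vd·(1−f)/f.
D = 2 × 170 × (1−f)/f ≈ 2 × 170 × 1.20818 ≈ 410.78 mg.

411 mg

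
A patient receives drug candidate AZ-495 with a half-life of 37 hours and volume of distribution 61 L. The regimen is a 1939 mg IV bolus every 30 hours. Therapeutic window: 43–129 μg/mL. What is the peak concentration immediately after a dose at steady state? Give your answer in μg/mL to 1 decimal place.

Over one 30-h interval, 30/37 ≈ 0.81081 half-lives elapse, leaving f ≈ 0.5701 of each dose.
Accumulation ratio R = 1/(1 − f) ≈ 1/0.4299 ≈ 2.3261.
Each bolus raises the concentration by D/Vd = 1939/61 ≈ 31.787 μg/mL.
Steady-state peak Cmax,ss = C₀·R ≈ 31.787 × 2.3261 ≈ 73.940 μg/mL.
Peak 73.9 μg/mL vs MTC 129 μg/mL: below toxic threshold.

73.9 μg/mL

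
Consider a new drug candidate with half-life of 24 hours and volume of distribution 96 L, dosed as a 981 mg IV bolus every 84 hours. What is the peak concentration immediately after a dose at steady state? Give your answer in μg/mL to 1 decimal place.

11.2 μg/mL

Over one 84-h interval, 84/24 ≈ 3.5 half-lives elapse, leaving f ≈ 0.0884 of each dose.
At steady state, accumulation factor R = 1/(1 − e^(−kτ)) ≈ 1.0970.
Single-dose peak C₀ = D/Vd = 981/96 ≈ 10.219 μg/mL.
Steady-state peak Cmax,ss = C₀·R ≈ 10.219 × 1.0970 ≈ 11.210 μg/mL.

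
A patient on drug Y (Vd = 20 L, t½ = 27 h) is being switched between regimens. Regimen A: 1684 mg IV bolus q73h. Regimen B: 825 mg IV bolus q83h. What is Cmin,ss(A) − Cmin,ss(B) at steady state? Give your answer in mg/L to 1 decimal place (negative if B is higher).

Regimen A: f = (1/2)^(73/27) ≈ 0.1535; Cmin,ss = (1684/20)·f/(1−f) ≈ 15.268 mg/L.
Regimen B: f = (1/2)^(83/27) ≈ 0.1187; Cmin,ss = (825/20)·f/(1−f) ≈ 5.556 mg/L.
Difference ≈ 15.268 − 5.556 ≈ 9.712 mg/L.

9.7 mg/L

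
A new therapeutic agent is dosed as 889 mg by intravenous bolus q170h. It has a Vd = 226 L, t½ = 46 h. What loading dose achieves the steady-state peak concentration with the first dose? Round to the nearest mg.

f = (1/2)^(170/46) ≈ 0.077179; accumulation ratio R = 1/(1−f) ≈ 1.08363.
Loading dose to hit Cmax,ss on first dose: D_load = D_maint·R ≈ 889 × 1.08363 ≈ 963.35 mg.

963 mg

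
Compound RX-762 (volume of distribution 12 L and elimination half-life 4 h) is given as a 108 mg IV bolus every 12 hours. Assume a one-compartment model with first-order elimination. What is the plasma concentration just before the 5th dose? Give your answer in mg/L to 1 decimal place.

1.3 mg/L

f = (1/2)^(τ/t½) = (1/2)^(12/4) ≈ 0.1250.
C₀ = D/Vd = 108/12 ≈ 9.000 mg/L.
Before the 5th dose, 4 doses have been given. Superposition: Cmin = C₀·(f + f² + … + f^4).
≈ 9.000 × (0.1250 + 0.0156 + 0.0020 + 0.0002) ≈ 9.000 × 0.1428 ≈ 1.285 mg/L.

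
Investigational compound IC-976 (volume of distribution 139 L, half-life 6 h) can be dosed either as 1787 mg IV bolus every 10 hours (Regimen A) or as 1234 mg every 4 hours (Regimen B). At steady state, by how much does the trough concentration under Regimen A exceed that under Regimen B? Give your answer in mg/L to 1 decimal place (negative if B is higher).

-9.2 mg/L

Regimen A: f = (1/2)^(10/6) ≈ 0.3150; Cmin,ss = (1787/139)·f/(1−f) ≈ 5.912 mg/L.
Regimen B: f = (1/2)^(4/6) ≈ 0.6300; Cmin,ss = (1234/139)·f/(1−f) ≈ 15.116 mg/L.
Difference ≈ 5.912 − 15.116 ≈ -9.204 mg/L.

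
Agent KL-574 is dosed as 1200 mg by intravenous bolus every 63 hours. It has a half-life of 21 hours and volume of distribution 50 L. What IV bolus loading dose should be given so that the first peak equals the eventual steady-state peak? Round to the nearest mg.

1371 mg

f = (1/2)^(63/21) ≈ 0.125000; accumulation ratio R = 1/(1−f) ≈ 1.14286.
Loading dose to hit Cmax,ss on first dose: D_load = D_maint·R ≈ 1200 × 1.14286 ≈ 1371.43 mg.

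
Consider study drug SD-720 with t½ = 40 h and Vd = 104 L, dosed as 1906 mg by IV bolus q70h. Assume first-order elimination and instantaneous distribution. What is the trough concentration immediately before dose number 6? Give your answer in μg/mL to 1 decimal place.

7.7 μg/mL

f = (1/2)^(τ/t½) = (1/2)^(70/40) ≈ 0.2973.
C₀ = D/Vd = 1906/104 ≈ 18.327 μg/mL.
Before the 6th dose, 5 doses have been given. Superposition: Cmin = C₀·(f + f² + … + f^5).
≈ 18.327 × (0.2973 + 0.0884 + 0.0263 + 0.0078 + 0.0023) ≈ 18.327 × 0.4221 ≈ 7.736 μg/mL.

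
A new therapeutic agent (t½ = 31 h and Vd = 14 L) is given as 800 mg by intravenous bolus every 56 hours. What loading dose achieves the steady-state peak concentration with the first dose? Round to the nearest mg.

1120 mg

f = (1/2)^(56/31) ≈ 0.285893; accumulation ratio R = 1/(1−f) ≈ 1.40035.
Loading dose to hit Cmax,ss on first dose: D_load = D_maint·R ≈ 800 × 1.40035 ≈ 1120.28 mg.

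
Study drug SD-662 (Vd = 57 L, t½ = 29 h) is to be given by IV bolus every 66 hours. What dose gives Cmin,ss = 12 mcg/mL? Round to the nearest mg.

τ/t½ = 66/29 ≈ 2.2759, so f = (1/2)^(66/29) ≈ 0.206489.
Cmin,ss = (D/Vd)·f/(1−f), so D = Cmin,ss·Vd·(1−f)/f.
D = 12 × 57 × (1−f)/f ≈ 12 × 57 × 3.84287 ≈ 2628.52 mg.

2629 mg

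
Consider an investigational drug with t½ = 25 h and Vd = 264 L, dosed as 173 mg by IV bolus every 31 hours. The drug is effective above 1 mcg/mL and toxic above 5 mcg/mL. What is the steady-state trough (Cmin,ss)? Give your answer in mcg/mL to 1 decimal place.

Over one 31-h interval, 31/25 ≈ 1.24 half-lives elapse, leaving f ≈ 0.4234 of each dose.
Each bolus raises the concentration by D/Vd = 173/264 ≈ 0.655 mcg/mL.
Steady-state trough Cmin,ss = C₀·f/(1−f) ≈ 0.655 × 0.4234/0.5766 ≈ 0.481 mcg/mL.
Trough 0.5 mcg/mL vs MEC 1 mcg/mL: subtherapeutic.

0.5 mcg/mL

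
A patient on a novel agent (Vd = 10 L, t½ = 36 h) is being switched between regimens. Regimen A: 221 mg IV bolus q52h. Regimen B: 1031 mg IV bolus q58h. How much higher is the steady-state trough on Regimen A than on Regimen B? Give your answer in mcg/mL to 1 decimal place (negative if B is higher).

-37.3 mcg/mL

Regimen A: f = (1/2)^(52/36) ≈ 0.3674; Cmin,ss = (221/10)·f/(1−f) ≈ 12.835 mcg/mL.
Regimen B: f = (1/2)^(58/36) ≈ 0.3273; Cmin,ss = (1031/10)·f/(1−f) ≈ 50.163 mcg/mL.
Difference ≈ 12.835 − 50.163 ≈ -37.328 mcg/mL.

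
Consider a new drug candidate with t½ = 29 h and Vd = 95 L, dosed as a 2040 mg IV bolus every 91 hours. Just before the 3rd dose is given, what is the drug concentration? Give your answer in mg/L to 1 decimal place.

2.7 mg/L

f = (1/2)^(τ/t½) = (1/2)^(91/29) ≈ 0.1136.
C₀ = D/Vd = 2040/95 ≈ 21.474 mg/L.
Before the 3rd dose, 2 doses have been given. Superposition: Cmin = C₀·(f + f²).
≈ 21.474 × (0.1136 + 0.0129) ≈ 21.474 × 0.1265 ≈ 2.716 mg/L.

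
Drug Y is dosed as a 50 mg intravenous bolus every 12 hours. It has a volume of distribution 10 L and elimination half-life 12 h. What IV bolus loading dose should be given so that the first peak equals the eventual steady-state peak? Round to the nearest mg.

100 mg

f = (1/2)^(12/12) ≈ 0.500000; accumulation ratio R = 1/(1−f) ≈ 2.00000.
Loading dose to hit Cmax,ss on first dose: D_load = D_maint·R ≈ 50 × 2.00000 ≈ 100.00 mg.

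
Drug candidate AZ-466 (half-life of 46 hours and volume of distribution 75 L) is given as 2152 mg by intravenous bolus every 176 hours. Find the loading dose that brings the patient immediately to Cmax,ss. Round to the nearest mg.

f = (1/2)^(176/46) ≈ 0.070507; accumulation ratio R = 1/(1−f) ≈ 1.07586.
Loading dose to hit Cmax,ss on first dose: D_load = D_maint·R ≈ 2152 × 1.07586 ≈ 2315.25 mg.

2315 mg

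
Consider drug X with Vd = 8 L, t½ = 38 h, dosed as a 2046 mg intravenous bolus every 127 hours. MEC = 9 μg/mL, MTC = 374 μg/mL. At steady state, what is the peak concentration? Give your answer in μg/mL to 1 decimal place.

283.7 μg/mL

τ/t½ = 127/38 ≈ 3.3421, so fraction remaining f = (1/2)^(127/38) ≈ 0.0986.
Accumulation ratio R = 1/(1 − f) ≈ 1/0.9014 ≈ 1.1094.
Each bolus raises the concentration by D/Vd = 2046/8 ≈ 255.750 μg/mL.
Cmax,ss = C₀/(1 − f) ≈ 255.750/0.9014 ≈ 283.725 μg/mL.
Peak 283.7 μg/mL vs MTC 374 μg/mL: below toxic threshold.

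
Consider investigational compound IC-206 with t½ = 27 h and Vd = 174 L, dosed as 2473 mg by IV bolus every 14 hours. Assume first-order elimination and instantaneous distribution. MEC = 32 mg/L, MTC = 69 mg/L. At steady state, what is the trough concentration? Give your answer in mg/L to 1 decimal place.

Over one 14-h interval, 14/27 ≈ 0.51852 half-lives elapse, leaving f ≈ 0.6981 of each dose.
Accumulation ratio R = 1/(1 − f) ≈ 1/0.3019 ≈ 3.3124.
Single-dose peak C₀ = D/Vd = 2473/174 ≈ 14.213 mg/L.
Cmax,ss = C₀/(1 − f) ≈ 14.213/0.3019 ≈ 47.079 mg/L.
One interval later, Cmin,ss = Cmax,ss·e^(−kτ) ≈ 47.079 × 0.6981 ≈ 32.866 mg/L.
Trough 32.9 mg/L vs MEC 32 mg/L: adequate.

32.9 mg/L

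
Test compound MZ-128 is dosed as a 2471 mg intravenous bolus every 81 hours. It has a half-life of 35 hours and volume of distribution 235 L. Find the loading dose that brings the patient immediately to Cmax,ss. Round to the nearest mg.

3093 mg

f = (1/2)^(81/35) ≈ 0.201062; accumulation ratio R = 1/(1−f) ≈ 1.25166.
Loading dose to hit Cmax,ss on first dose: D_load = D_maint·R ≈ 2471 × 1.25166 ≈ 3092.85 mg.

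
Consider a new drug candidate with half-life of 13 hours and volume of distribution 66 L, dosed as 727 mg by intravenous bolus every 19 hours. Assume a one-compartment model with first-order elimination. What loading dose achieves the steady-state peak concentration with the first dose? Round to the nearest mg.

f = (1/2)^(19/13) ≈ 0.363106; accumulation ratio R = 1/(1−f) ≈ 1.57012.
Loading dose to hit Cmax,ss on first dose: D_load = D_maint·R ≈ 727 × 1.57012 ≈ 1141.48 mg.

1141 mg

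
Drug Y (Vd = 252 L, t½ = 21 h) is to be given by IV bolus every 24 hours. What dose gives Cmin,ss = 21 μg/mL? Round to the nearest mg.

τ/t½ = 24/21 ≈ 1.1429, so f = (1/2)^(24/21) ≈ 0.452862.
Cmin,ss = (D/Vd)·f/(1−f), so D = Cmin,ss·Vd·(1−f)/f.
D = 21 × 252 × (1−f)/f ≈ 21 × 252 × 1.20818 ≈ 6393.69 mg.

6394 mg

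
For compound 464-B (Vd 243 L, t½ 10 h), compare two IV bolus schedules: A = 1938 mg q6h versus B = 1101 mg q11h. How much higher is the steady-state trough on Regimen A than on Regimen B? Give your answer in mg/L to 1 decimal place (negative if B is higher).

11.5 mg/L

Regimen A: f = (1/2)^(6/10) ≈ 0.6598; Cmin,ss = (1938/243)·f/(1−f) ≈ 15.468 mg/L.
Regimen B: f = (1/2)^(11/10) ≈ 0.4665; Cmin,ss = (1101/243)·f/(1−f) ≈ 3.962 mg/L.
Difference ≈ 15.468 − 3.962 ≈ 11.506 mg/L.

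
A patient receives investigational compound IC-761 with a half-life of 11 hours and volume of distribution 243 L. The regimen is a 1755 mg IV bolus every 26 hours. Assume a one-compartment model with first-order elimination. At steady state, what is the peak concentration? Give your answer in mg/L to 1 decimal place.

9.0 mg/L

Over one 26-h interval, 26/11 ≈ 2.3636 half-lives elapse, leaving f ≈ 0.1943 of each dose.
At steady state, accumulation factor R = 1/(1 − e^(−kτ)) ≈ 1.2412.
Each bolus raises the concentration by D/Vd = 1755/243 ≈ 7.222 mg/L.
Cmax,ss = C₀/(1 − f) ≈ 7.222/0.8057 ≈ 8.964 mg/L.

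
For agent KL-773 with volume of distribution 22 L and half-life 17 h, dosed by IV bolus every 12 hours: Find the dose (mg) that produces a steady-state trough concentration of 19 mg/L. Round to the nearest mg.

τ/t½ = 12/17 ≈ 0.70588, so f = (1/2)^(12/17) ≈ 0.613067.
Cmin,ss = (D/Vd)·f/(1−f), so D = Cmin,ss·Vd·(1−f)/f.
D = 19 × 22 × (1−f)/f ≈ 19 × 22 × 0.63114 ≈ 263.82 mg.

264 mg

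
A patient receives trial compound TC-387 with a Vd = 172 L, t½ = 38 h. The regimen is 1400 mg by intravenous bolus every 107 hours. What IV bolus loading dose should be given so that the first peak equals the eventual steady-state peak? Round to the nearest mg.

1632 mg

f = (1/2)^(107/38) ≈ 0.142024; accumulation ratio R = 1/(1−f) ≈ 1.16553.
Loading dose to hit Cmax,ss on first dose: D_load = D_maint·R ≈ 1400 × 1.16553 ≈ 1631.74 mg.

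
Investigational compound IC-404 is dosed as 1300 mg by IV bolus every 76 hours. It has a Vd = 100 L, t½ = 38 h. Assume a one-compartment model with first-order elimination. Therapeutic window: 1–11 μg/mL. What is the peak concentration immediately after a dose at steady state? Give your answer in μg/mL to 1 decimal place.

17.3 μg/mL

τ = 76 h = 2 half-lives, so f = (1/2)^2 = 0.25.
Accumulation ratio R = 1/(1 − f) = 1/0.75 = 4/3.
Single-dose peak C₀ = D/Vd = 1300/100 = 13 μg/mL.
Steady-state peak Cmax,ss = C₀·R = 13 × 4/3 ≈ 17.333 μg/mL.
Peak 17.3 μg/mL vs MTC 11 μg/mL: exceeds toxic threshold.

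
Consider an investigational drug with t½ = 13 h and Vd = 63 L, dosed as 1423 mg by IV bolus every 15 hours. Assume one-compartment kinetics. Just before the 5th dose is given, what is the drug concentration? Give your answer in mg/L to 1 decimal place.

17.7 mg/L

f = (1/2)^(τ/t½) = (1/2)^(15/13) ≈ 0.4494.
C₀ = D/Vd = 1423/63 ≈ 22.587 mg/L.
Before the 5th dose, 4 doses have been given. Superposition: Cmin = C₀·(f + f² + … + f^4).
≈ 22.587 × (0.4494 + 0.2020 + 0.0908 + 0.0408) ≈ 22.587 × 0.7830 ≈ 17.686 mg/L.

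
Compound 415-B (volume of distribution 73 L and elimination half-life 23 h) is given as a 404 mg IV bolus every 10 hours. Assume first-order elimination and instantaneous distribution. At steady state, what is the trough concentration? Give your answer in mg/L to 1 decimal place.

k = ln2/t½ = ln2/23 ≈ 0.030137 h⁻¹; fraction remaining f = e^(−kτ) = e^(−0.030137×10) ≈ 0.7398.
Single-dose peak C₀ = D/Vd = 404/73 ≈ 5.534 mg/L.
Steady-state trough Cmin,ss = C₀·f/(1−f) ≈ 5.534 × 0.7398/0.2602 ≈ 15.734 mg/L.

15.7 mg/L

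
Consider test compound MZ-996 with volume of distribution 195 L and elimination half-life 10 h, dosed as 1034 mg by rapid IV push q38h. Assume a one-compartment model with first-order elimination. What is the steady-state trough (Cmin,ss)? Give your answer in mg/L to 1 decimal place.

k = ln2/t½ = ln2/10 ≈ 0.069315 h⁻¹; fraction remaining f = e^(−kτ) = e^(−0.069315×38) ≈ 0.0718.
Accumulation ratio R = 1/(1 − f) ≈ 1/0.9282 ≈ 1.0774.
Each bolus raises the concentration by D/Vd = 1034/195 ≈ 5.303 mg/L.
Steady-state peak Cmax,ss = C₀·R ≈ 5.303 × 1.0774 ≈ 5.713 mg/L.
Steady-state trough Cmin,ss = Cmax,ss·f ≈ 5.713 × 0.0718 ≈ 0.410 mg/L.

0.4 mg/L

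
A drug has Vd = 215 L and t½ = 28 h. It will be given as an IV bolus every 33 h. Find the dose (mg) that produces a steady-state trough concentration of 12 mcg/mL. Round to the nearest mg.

τ/t½ = 33/28 ≈ 1.1786, so f = (1/2)^(33/28) ≈ 0.441789.
Cmin,ss = (D/Vd)·f/(1−f), so D = Cmin,ss·Vd·(1−f)/f.
D = 12 × 215 × (1−f)/f ≈ 12 × 215 × 1.26352 ≈ 3259.88 mg.

3260 mg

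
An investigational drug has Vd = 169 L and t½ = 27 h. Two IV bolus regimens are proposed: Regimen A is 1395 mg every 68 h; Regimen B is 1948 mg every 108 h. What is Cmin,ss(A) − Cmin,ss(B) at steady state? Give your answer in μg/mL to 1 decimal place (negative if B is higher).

Regimen A: f = (1/2)^(68/27) ≈ 0.1745; Cmin,ss = (1395/169)·f/(1−f) ≈ 1.745 μg/mL.
Regimen B: f = (1/2)^(108/27) ≈ 0.0625; Cmin,ss = (1948/169)·f/(1−f) ≈ 0.768 μg/mL.
Difference ≈ 1.745 − 0.768 ≈ 0.977 μg/mL.

1.0 μg/mL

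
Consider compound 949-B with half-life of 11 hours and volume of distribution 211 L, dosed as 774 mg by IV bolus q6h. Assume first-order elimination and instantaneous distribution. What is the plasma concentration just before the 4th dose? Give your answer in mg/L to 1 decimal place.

f = (1/2)^(τ/t½) = (1/2)^(6/11) ≈ 0.6852.
C₀ = D/Vd = 774/211 ≈ 3.668 mg/L.
Before the 4th dose, 3 doses have been given. Superposition: Cmin = C₀·(f + f² + … + f^3).
≈ 3.668 × (0.6852 + 0.4695 + 0.3217) ≈ 3.668 × 1.4764 ≈ 5.415 mg/L.

5.4 mg/L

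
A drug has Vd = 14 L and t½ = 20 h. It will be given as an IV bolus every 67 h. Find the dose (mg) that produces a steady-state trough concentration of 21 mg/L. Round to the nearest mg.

τ/t½ = 67/20 ≈ 3.35, so f = (1/2)^(67/20) ≈ 0.098073.
Cmin,ss = (D/Vd)·f/(1−f), so D = Cmin,ss·Vd·(1−f)/f.
D = 21 × 14 × (1−f)/f ≈ 21 × 14 × 9.19649 ≈ 2703.77 mg.

2704 mg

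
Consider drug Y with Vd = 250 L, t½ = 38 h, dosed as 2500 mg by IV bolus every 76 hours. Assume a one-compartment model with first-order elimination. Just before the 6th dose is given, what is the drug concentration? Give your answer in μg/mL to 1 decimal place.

f = (1/2)^(τ/t½) = (1/2)^(76/38) ≈ 0.2500.
C₀ = D/Vd = 2500/250 ≈ 10.000 μg/mL.
Before the 6th dose, 5 doses have been given. Superposition: Cmin = C₀·(f + f² + … + f^5).
≈ 10.000 × (0.2500 + 0.0625 + 0.0156 + 0.0039 + 0.0010) ≈ 10.000 × 0.3330 ≈ 3.330 μg/mL.

3.3 μg/mL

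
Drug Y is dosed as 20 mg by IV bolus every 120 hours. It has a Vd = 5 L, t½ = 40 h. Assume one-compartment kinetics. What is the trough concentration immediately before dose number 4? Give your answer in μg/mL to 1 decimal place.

0.6 μg/mL

f = (1/2)^(τ/t½) = (1/2)^(120/40) ≈ 0.1250.
C₀ = D/Vd = 20/5 ≈ 4.000 μg/mL.
Before the 4th dose, 3 doses have been given. Superposition: Cmin = C₀·(f + f² + … + f^3).
≈ 4.000 × (0.1250 + 0.0156 + 0.0020) ≈ 4.000 × 0.1426 ≈ 0.570 μg/mL.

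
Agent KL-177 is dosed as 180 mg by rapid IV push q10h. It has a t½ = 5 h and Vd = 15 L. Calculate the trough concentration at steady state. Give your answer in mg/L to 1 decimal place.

τ = 10 h = 2 half-lives, so f = (1/2)^2 = 0.25.
Accumulation ratio R = 1/(1 − f) = 1/0.75 = 4/3.
Single-dose peak C₀ = D/Vd = 180/15 = 12 mg/L.
Steady-state peak Cmax,ss = C₀·R = 12 × 4/3 ≈ 16.000 mg/L.
Steady-state trough Cmin,ss = Cmax,ss·f ≈ 16.000 × 0.25 ≈ 4.000 mg/L.

4.0 mg/L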